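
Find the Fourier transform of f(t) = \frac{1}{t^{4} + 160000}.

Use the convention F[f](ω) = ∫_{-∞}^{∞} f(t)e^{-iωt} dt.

F(ω) = \frac{\pi e^{- 10 \sqrt{2} \left|{\omega}\right|} \sin{\left(10 \sqrt{2} \left|{\omega}\right| + \frac{\pi}{4} \right)}}{8000}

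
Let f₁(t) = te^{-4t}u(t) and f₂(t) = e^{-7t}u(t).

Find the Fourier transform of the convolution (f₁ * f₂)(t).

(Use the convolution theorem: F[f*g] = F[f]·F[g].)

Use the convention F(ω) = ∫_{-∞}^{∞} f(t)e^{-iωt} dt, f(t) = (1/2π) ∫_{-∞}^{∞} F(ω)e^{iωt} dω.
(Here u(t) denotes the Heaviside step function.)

F[f₁*f₂](ω) = \frac{1}{\left(i \omega + 4\right)^{2} \left(i \omega + 7\right)}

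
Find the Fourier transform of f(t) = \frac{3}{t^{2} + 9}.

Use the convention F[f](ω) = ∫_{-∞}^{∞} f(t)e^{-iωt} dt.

F(ω) = \pi e^{- 3 \left|{\omega}\right|}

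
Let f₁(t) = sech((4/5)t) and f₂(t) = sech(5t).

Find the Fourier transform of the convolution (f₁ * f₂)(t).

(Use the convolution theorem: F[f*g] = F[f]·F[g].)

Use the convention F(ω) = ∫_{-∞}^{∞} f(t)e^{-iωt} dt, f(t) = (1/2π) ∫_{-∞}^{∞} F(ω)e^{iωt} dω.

F[f₁*f₂](ω) = \frac{\pi^{2}}{4 \cosh{\left(\frac{\pi \omega}{10} \right)} \cosh{\left(\frac{5 \pi \omega}{8} \right)}}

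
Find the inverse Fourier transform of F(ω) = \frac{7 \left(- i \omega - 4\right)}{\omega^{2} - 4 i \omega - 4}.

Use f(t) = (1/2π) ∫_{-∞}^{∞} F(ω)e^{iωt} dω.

f(t) = 7 \left(2 t + 1\right) e^{- 2 t} u\left(t\right)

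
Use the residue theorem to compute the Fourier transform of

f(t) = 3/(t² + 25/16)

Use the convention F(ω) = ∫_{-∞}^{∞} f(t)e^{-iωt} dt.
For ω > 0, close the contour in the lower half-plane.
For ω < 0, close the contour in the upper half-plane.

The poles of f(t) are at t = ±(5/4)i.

Let g(z) = f(z)e^{-iωz}; for large |z| the factor e^{-iωz} decays in the lower half-plane when ω > 0 and in the upper half-plane when ω < 0.

Case ω > 0 (lower half-plane, clockwise contour ⇒ F(ω) = -2πi·ΣRes):
  Res_{z = - \frac{5 i}{4}} g(z) = \frac{6 i e^{- \frac{5 \omega}{4}}}{5}
  F(ω) = -2πi·ΣRes = \frac{12 \pi e^{- \frac{5 \omega}{4}}}{5}

Case ω < 0 (upper half-plane, counterclockwise contour ⇒ F(ω) = +2πi·ΣRes):
  Res_{z = \frac{5 i}{4}} g(z) = - \frac{6 i e^{\frac{5 \omega}{4}}}{5}
  F(ω) = 2πi·ΣRes = \frac{12 \pi e^{\frac{5 \omega}{4}}}{5}

Both cases combine into a single formula in |ω|:

F(ω) = \frac{12 \pi e^{- \frac{5 \left|{\omega}\right|}{4}}}{5}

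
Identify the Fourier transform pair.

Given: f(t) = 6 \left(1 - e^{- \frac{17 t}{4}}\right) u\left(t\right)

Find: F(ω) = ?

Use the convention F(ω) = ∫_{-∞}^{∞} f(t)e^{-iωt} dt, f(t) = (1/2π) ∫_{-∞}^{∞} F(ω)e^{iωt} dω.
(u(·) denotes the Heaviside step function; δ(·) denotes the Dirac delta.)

F(ω) = 6 \pi \delta\left(\omega\right) - \frac{51 i}{2 \omega \left(i \omega + \frac{17}{4}\right)}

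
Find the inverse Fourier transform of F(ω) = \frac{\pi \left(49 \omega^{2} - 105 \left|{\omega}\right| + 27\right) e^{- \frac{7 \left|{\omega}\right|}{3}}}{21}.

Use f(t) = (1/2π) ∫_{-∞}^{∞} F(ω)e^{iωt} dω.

f(t) = \frac{8 t^{4}}{\left(t^{2} + \frac{49}{9}\right)^{3}}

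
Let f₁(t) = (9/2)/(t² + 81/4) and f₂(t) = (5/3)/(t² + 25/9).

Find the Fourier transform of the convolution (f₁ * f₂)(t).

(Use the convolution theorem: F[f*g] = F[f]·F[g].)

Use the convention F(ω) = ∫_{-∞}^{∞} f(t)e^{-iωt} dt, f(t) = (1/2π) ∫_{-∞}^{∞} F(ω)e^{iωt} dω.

F[f₁*f₂](ω) = \pi^{2} e^{- \frac{37 \left|{\omega}\right|}{6}}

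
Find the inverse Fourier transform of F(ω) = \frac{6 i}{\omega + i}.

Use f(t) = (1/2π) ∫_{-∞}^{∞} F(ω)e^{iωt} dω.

f(t) = 6 e^{t} u\left(- t\right)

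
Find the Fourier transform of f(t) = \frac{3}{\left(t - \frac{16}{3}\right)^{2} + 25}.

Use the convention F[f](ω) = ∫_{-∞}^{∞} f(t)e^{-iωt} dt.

F(ω) = \frac{3 \pi e^{- \frac{16 i \omega}{3} - 5 \left|{\omega}\right|}}{5}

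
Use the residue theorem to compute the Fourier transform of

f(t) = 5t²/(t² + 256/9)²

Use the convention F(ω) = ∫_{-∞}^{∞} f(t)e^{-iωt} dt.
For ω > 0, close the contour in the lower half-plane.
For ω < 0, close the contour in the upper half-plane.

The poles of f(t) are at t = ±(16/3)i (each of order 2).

Let g(z) = f(z)e^{-iωz}; for large |z| the factor e^{-iωz} decays in the lower half-plane when ω > 0 and in the upper half-plane when ω < 0.

Case ω > 0 (lower half-plane, clockwise contour ⇒ F(ω) = -2πi·ΣRes):
  Res_{z = - \frac{16 i}{3}} g(z) = \frac{5 i \left(3 - 16 \omega\right) e^{- \frac{16 \omega}{3}}}{64} (pole of order 2)
  F(ω) = -2πi·ΣRes = \frac{5 \pi \left(3 - 16 \omega\right) e^{- \frac{16 \omega}{3}}}{32}

Case ω < 0 (upper half-plane, counterclockwise contour ⇒ F(ω) = +2πi·ΣRes):
  Res_{z = \frac{16 i}{3}} g(z) = \frac{5 i \left(- 16 \omega - 3\right) e^{\frac{16 \omega}{3}}}{64} (pole of order 2)
  F(ω) = 2πi·ΣRes = \frac{5 \pi \left(16 \omega + 3\right) e^{\frac{16 \omega}{3}}}{32}

Both cases combine into a single formula in |ω|:

F(ω) = \frac{5 \pi \left(3 - 16 \left|{\omega}\right|\right) e^{- \frac{16 \left|{\omega}\right|}{3}}}{32}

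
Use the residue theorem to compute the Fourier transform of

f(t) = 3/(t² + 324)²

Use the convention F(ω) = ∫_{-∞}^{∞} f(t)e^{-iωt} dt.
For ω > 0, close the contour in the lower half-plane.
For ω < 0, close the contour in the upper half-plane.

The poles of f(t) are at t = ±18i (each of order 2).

Let g(z) = f(z)e^{-iωz}; for large |z| the factor e^{-iωz} decays in the lower half-plane when ω > 0 and in the upper half-plane when ω < 0.

Case ω > 0 (lower half-plane, clockwise contour ⇒ F(ω) = -2πi·ΣRes):
  Res_{z = - 18 i} g(z) = \frac{i \left(18 \omega + 1\right) e^{- 18 \omega}}{7776} (pole of order 2)
  F(ω) = -2πi·ΣRes = \frac{\pi \left(18 \omega + 1\right) e^{- 18 \omega}}{3888}

Case ω < 0 (upper half-plane, counterclockwise contour ⇒ F(ω) = +2πi·ΣRes):
  Res_{z = 18 i} g(z) = \frac{i \left(18 \omega - 1\right) e^{18 \omega}}{7776} (pole of order 2)
  F(ω) = 2πi·ΣRes = \frac{\pi \left(1 - 18 \omega\right) e^{18 \omega}}{3888}

Both cases combine into a single formula in |ω|:

F(ω) = \frac{\pi \left(18 \left|{\omega}\right| + 1\right) e^{- 18 \left|{\omega}\right|}}{3888}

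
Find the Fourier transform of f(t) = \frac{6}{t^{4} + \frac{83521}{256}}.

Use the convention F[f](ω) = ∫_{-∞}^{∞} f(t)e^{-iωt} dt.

F(ω) = \frac{384 \pi e^{- \frac{17 \sqrt{2} \left|{\omega}\right|}{8}} \sin{\left(\frac{17 \sqrt{2} \left|{\omega}\right|}{8} + \frac{\pi}{4} \right)}}{4913}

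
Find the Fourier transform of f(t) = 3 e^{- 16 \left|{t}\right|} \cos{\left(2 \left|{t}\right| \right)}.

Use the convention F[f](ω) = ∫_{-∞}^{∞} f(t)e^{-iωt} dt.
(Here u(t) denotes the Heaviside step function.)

F(ω) = \frac{96 \left(\omega^{2} + 260\right)}{\omega^{4} + 504 \omega^{2} + 67600}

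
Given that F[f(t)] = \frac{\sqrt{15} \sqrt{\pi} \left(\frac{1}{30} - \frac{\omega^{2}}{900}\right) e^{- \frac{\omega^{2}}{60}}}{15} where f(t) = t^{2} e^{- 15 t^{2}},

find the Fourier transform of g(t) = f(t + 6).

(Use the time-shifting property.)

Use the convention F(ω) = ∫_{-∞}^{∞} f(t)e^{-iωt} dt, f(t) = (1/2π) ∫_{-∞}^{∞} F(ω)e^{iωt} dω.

F[g](ω) = \frac{\sqrt{15} \sqrt{\pi} \left(30 - \omega^{2}\right) e^{\frac{\omega \left(- \omega + 360 i\right)}{60}}}{13500}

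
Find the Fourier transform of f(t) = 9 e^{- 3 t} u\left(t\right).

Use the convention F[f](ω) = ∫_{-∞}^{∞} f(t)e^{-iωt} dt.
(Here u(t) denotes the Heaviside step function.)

F(ω) = \frac{9}{i \omega + 3}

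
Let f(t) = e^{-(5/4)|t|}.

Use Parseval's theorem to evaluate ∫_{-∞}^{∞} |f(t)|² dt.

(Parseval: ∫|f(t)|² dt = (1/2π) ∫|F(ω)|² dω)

∫|f(t)|² dt = \frac{4}{5}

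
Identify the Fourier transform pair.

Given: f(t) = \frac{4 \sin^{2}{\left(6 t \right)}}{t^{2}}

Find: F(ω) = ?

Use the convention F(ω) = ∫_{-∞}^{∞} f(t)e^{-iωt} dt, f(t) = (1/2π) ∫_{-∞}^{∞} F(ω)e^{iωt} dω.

F(ω) = \begin{cases} 2 \pi \left(12 - \left|{\omega}\right|\right) & \text{for}\: \omega > -12 \wedge \omega < 12 \\0 & \text{otherwise} \end{cases}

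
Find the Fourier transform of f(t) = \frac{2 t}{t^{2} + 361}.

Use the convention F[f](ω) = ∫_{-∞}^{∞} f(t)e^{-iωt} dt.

F(ω) = - 2 i \pi e^{- 19 \left|{\omega}\right|} \operatorname{sign}{\left(\omega \right)}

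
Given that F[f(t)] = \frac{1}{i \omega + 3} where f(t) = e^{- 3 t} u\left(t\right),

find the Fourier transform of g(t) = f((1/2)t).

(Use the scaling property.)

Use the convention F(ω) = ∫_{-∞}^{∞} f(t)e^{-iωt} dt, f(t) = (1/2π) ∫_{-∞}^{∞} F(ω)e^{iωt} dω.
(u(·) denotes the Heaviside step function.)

F[g](ω) = \frac{2}{2 i \omega + 3}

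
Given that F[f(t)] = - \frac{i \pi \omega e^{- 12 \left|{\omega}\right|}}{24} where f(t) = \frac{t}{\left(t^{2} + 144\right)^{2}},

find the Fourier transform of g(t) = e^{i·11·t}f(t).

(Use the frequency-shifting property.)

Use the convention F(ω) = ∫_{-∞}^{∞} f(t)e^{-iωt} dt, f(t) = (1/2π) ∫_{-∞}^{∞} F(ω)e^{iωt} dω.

F[g](ω) = \frac{i \pi \left(11 - \omega\right) e^{- 12 \left|{\omega - 11}\right|}}{24}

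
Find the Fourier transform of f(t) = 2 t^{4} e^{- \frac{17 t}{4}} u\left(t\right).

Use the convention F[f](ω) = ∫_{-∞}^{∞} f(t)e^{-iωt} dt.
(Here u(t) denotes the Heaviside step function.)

F(ω) = \frac{49152}{\left(4 i \omega + 17\right)^{5}}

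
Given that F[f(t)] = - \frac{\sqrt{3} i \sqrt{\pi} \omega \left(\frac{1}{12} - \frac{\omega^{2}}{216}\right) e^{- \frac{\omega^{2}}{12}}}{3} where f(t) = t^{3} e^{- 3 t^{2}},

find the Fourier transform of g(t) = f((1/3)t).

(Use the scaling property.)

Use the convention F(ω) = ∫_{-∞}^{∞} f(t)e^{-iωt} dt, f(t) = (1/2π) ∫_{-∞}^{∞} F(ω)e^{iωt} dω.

F[g](ω) = \frac{\sqrt{3} i \sqrt{\pi} \omega \left(\omega^{2} - 2\right) e^{- \frac{3 \omega^{2}}{4}}}{8}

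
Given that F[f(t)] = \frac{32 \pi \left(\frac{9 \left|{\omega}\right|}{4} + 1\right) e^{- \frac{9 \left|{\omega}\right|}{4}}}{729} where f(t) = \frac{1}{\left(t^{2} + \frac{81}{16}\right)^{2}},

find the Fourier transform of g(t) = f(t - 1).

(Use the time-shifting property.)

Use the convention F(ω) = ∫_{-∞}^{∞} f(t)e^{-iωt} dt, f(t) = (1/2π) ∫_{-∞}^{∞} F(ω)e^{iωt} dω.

F[g](ω) = \frac{8 \pi \left(9 \left|{\omega}\right| + 4\right) e^{- i \omega - \frac{9 \left|{\omega}\right|}{4}}}{729}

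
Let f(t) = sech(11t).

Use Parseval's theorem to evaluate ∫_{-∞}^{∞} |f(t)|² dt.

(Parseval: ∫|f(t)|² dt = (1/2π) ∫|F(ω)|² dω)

∫|f(t)|² dt = \frac{2}{11}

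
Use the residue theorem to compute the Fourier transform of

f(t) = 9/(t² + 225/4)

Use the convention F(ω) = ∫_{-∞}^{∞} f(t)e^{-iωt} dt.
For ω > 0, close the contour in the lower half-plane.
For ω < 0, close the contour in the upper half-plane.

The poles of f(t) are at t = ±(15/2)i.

Let g(z) = f(z)e^{-iωz}; for large |z| the factor e^{-iωz} decays in the lower half-plane when ω > 0 and in the upper half-plane when ω < 0.

Case ω > 0 (lower half-plane, clockwise contour ⇒ F(ω) = -2πi·ΣRes):
  Res_{z = - \frac{15 i}{2}} g(z) = \frac{3 i e^{- \frac{15 \omega}{2}}}{5}
  F(ω) = -2πi·ΣRes = \frac{6 \pi e^{- \frac{15 \omega}{2}}}{5}

Case ω < 0 (upper half-plane, counterclockwise contour ⇒ F(ω) = +2πi·ΣRes):
  Res_{z = \frac{15 i}{2}} g(z) = - \frac{3 i e^{\frac{15 \omega}{2}}}{5}
  F(ω) = 2πi·ΣRes = \frac{6 \pi e^{\frac{15 \omega}{2}}}{5}

Both cases combine into a single formula in |ω|:

F(ω) = \frac{6 \pi e^{- \frac{15 \left|{\omega}\right|}{2}}}{5}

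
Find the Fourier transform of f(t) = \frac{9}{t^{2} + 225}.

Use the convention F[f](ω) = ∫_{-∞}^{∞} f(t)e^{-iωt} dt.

F(ω) = \frac{3 \pi e^{- 15 \left|{\omega}\right|}}{5}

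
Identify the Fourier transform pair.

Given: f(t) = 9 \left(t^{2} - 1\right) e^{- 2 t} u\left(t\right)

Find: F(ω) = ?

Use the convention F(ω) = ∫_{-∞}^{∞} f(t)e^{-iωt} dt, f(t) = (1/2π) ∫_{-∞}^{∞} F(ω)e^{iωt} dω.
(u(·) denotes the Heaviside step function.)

F(ω) = \frac{9 \left(2 i \omega - \left(i \omega + 2\right)^{3} + 4\right)}{\left(i \omega + 2\right)^{4}}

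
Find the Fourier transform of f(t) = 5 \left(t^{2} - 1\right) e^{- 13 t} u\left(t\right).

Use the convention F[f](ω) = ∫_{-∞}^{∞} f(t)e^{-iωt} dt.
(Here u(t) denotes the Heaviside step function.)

F(ω) = \frac{5 \left(2 i \omega - \left(i \omega + 13\right)^{3} + 26\right)}{\left(i \omega + 13\right)^{4}}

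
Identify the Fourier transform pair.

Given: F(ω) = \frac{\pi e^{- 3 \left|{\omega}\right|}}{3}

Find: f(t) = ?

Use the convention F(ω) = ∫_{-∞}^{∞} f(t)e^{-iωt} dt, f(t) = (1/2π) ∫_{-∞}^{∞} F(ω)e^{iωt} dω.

f(t) = \frac{1}{t^{2} + 9}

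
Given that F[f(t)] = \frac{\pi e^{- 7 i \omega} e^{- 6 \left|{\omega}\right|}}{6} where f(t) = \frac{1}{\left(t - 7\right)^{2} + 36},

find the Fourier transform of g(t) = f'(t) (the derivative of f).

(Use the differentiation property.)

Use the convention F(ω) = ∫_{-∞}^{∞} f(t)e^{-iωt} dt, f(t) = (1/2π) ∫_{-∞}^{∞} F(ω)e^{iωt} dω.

F[g](ω) = \frac{i \pi \omega e^{- 7 i \omega - 6 \left|{\omega}\right|}}{6}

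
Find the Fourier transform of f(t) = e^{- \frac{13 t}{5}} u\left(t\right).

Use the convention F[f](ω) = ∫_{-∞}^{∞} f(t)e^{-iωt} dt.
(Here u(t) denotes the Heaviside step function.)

F(ω) = \frac{5}{5 i \omega + 13}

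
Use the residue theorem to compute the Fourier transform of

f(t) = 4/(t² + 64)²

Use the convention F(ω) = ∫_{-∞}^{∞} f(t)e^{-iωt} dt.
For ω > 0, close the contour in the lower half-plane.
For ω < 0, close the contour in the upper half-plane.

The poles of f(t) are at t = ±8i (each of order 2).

Let g(z) = f(z)e^{-iωz}; for large |z| the factor e^{-iωz} decays in the lower half-plane when ω > 0 and in the upper half-plane when ω < 0.

Case ω > 0 (lower half-plane, clockwise contour ⇒ F(ω) = -2πi·ΣRes):
  Res_{z = - 8 i} g(z) = \frac{i \left(8 \omega + 1\right) e^{- 8 \omega}}{512} (pole of order 2)
  F(ω) = -2πi·ΣRes = \frac{\pi \left(8 \omega + 1\right) e^{- 8 \omega}}{256}

Case ω < 0 (upper half-plane, counterclockwise contour ⇒ F(ω) = +2πi·ΣRes):
  Res_{z = 8 i} g(z) = \frac{i \left(8 \omega - 1\right) e^{8 \omega}}{512} (pole of order 2)
  F(ω) = 2πi·ΣRes = \frac{\pi \left(1 - 8 \omega\right) e^{8 \omega}}{256}

Both cases combine into a single formula in |ω|:

F(ω) = \frac{\pi \left(8 \left|{\omega}\right| + 1\right) e^{- 8 \left|{\omega}\right|}}{256}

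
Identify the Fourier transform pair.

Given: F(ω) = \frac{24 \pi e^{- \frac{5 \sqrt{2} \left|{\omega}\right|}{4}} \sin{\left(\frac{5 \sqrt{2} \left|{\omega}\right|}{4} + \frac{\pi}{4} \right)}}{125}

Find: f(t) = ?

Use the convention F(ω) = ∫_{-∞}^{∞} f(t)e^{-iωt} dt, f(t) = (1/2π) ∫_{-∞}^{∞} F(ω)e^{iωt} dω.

f(t) = \frac{3}{t^{4} + \frac{625}{16}}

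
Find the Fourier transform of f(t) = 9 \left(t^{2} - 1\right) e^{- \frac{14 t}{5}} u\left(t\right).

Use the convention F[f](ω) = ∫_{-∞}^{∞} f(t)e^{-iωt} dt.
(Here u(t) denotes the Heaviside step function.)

F(ω) = \frac{45 \left(250 i \omega - \left(5 i \omega + 14\right)^{3} + 700\right)}{\left(5 i \omega + 14\right)^{4}}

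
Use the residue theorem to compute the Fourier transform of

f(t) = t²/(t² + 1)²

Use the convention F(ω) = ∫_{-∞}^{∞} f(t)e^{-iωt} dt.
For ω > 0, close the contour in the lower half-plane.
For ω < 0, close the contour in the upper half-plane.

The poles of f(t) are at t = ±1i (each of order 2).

Let g(z) = f(z)e^{-iωz}; for large |z| the factor e^{-iωz} decays in the lower half-plane when ω > 0 and in the upper half-plane when ω < 0.

Case ω > 0 (lower half-plane, clockwise contour ⇒ F(ω) = -2πi·ΣRes):
  Res_{z = - i} g(z) = \frac{i \left(1 - \omega\right) e^{- \omega}}{4} (pole of order 2)
  F(ω) = -2πi·ΣRes = \frac{\pi \left(1 - \omega\right) e^{- \omega}}{2}

Case ω < 0 (upper half-plane, counterclockwise contour ⇒ F(ω) = +2πi·ΣRes):
  Res_{z = i} g(z) = \frac{i \left(- \omega - 1\right) e^{\omega}}{4} (pole of order 2)
  F(ω) = 2πi·ΣRes = \frac{\pi \left(\omega + 1\right) e^{\omega}}{2}

Both cases combine into a single formula in |ω|:

F(ω) = \frac{\pi \left(1 - \left|{\omega}\right|\right) e^{- \left|{\omega}\right|}}{2}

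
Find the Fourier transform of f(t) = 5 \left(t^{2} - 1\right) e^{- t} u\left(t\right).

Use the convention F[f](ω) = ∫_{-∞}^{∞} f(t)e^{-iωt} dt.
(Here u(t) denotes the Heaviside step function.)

F(ω) = \frac{5 \left(2 i \omega - \left(i \omega + 1\right)^{3} + 2\right)}{\left(i \omega + 1\right)^{4}}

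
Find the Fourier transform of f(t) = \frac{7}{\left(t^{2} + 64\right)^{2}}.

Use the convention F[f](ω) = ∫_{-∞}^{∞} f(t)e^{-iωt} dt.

F(ω) = \frac{7 \pi \left(8 \left|{\omega}\right| + 1\right) e^{- 8 \left|{\omega}\right|}}{1024}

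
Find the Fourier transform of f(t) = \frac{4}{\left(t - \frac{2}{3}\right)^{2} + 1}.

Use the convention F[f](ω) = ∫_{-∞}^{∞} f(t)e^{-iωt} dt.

F(ω) = 4 \pi e^{- \frac{2 i \omega}{3} - \left|{\omega}\right|}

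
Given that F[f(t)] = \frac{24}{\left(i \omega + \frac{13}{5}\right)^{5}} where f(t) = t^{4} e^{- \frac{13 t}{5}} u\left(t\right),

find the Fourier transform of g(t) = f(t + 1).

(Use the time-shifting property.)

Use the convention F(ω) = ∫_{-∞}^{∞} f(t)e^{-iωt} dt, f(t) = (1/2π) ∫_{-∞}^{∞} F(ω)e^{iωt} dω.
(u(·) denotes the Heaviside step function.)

F[g](ω) = \frac{75000 e^{i \omega}}{\left(5 i \omega + 13\right)^{5}}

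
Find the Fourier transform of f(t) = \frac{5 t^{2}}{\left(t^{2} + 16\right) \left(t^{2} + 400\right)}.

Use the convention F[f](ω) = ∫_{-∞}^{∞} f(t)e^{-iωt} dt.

F(ω) = \frac{5 \pi \left(5 - e^{16 \left|{\omega}\right|}\right) e^{- 20 \left|{\omega}\right|}}{96}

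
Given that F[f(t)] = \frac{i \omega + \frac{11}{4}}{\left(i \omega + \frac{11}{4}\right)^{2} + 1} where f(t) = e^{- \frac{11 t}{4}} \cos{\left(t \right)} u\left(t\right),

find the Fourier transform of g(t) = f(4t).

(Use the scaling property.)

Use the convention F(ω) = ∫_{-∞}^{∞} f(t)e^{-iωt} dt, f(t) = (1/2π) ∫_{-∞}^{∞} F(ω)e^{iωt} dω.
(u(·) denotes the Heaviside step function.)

F[g](ω) = \frac{i \omega + 11}{\left(i \omega + 11\right)^{2} + 16}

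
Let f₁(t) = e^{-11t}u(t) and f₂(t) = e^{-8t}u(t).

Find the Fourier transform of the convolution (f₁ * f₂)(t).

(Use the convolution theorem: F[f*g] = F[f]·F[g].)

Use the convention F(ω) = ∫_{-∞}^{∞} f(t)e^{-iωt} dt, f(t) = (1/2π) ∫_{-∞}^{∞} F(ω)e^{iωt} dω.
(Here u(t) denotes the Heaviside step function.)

F[f₁*f₂](ω) = \frac{1}{\left(i \omega + 8\right) \left(i \omega + 11\right)}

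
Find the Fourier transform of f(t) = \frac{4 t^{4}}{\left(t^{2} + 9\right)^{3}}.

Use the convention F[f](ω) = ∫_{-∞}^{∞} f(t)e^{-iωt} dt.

F(ω) = \frac{\pi \left(3 \omega^{2} - 5 \left|{\omega}\right| + 1\right) e^{- 3 \left|{\omega}\right|}}{2}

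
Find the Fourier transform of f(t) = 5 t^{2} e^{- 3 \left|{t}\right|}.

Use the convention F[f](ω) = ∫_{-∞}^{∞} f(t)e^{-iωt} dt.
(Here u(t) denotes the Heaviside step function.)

F(ω) = \frac{180 \left(3 - \omega^{2}\right)}{\left(\omega^{2} + 9\right)^{3}}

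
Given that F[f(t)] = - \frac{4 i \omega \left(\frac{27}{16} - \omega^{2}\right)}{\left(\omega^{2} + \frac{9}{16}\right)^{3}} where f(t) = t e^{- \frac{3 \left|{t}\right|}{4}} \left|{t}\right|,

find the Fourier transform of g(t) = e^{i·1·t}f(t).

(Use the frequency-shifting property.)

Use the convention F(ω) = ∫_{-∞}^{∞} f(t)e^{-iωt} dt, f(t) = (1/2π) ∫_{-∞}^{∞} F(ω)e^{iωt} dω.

F[g](ω) = \frac{1024 i \left(\omega - 1\right) \left(16 \left(\omega - 1\right)^{2} - 27\right)}{\left(16 \left(\omega - 1\right)^{2} + 9\right)^{3}}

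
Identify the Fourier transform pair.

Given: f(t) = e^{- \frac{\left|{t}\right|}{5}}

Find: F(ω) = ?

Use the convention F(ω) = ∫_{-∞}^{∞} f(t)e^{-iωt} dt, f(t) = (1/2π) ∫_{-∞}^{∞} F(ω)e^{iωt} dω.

F(ω) = \frac{10}{25 \omega^{2} + 1}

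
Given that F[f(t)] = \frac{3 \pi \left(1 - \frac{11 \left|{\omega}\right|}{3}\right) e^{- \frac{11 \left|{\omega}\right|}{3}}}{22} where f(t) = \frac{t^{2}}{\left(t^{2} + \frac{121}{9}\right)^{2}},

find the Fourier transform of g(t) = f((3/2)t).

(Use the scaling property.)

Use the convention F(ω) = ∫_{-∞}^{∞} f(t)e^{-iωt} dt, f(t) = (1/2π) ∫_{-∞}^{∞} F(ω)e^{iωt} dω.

F[g](ω) = \frac{\pi \left(9 - 22 \left|{\omega}\right|\right) e^{- \frac{22 \left|{\omega}\right|}{9}}}{99}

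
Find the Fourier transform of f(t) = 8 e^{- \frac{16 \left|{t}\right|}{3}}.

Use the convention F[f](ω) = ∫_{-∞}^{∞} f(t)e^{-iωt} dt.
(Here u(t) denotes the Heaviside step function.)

F(ω) = \frac{768}{9 \omega^{2} + 256}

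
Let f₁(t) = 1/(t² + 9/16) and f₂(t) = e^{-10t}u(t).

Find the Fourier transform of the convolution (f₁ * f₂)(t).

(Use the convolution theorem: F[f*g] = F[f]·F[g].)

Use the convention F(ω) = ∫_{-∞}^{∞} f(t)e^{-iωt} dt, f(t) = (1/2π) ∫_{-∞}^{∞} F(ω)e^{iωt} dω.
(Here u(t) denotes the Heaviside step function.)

F[f₁*f₂](ω) = \frac{4 \pi e^{- \frac{3 \left|{\omega}\right|}{4}}}{3 \left(i \omega + 10\right)}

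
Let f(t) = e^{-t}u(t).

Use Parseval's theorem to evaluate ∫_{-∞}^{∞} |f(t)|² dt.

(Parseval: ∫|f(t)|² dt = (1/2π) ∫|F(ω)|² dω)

∫|f(t)|² dt = \frac{1}{2}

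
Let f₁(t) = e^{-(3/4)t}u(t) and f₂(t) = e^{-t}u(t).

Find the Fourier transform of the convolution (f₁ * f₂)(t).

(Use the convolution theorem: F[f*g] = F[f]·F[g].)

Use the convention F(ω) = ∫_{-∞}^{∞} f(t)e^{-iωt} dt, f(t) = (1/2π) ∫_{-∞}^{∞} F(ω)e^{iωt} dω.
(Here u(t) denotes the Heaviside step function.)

F[f₁*f₂](ω) = \frac{4}{\left(i \omega + 1\right) \left(4 i \omega + 3\right)}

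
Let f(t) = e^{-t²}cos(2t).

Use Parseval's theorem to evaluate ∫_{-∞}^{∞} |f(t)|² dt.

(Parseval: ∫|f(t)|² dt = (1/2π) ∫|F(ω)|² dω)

∫|f(t)|² dt = \frac{\sqrt{2} \sqrt{\pi} \left(1 + e^{2}\right)}{4 e^{2}}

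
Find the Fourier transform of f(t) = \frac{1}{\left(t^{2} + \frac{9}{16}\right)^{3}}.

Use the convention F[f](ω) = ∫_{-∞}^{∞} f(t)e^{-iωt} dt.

F(ω) = \frac{8 \pi \left(3 \omega^{2} + 12 \left|{\omega}\right| + 16\right) e^{- \frac{3 \left|{\omega}\right|}{4}}}{81}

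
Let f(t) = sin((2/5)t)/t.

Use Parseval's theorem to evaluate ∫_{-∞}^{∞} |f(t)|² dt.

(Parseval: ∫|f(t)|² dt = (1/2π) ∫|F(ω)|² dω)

∫|f(t)|² dt = \frac{2 \pi}{5}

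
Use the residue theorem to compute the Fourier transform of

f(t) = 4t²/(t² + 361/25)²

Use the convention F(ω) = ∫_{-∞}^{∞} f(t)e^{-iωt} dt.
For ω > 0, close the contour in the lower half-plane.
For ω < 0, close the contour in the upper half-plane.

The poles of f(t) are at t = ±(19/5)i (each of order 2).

Let g(z) = f(z)e^{-iωz}; for large |z| the factor e^{-iωz} decays in the lower half-plane when ω > 0 and in the upper half-plane when ω < 0.

Case ω > 0 (lower half-plane, clockwise contour ⇒ F(ω) = -2πi·ΣRes):
  Res_{z = - \frac{19 i}{5}} g(z) = i \left(\frac{5}{19} - \omega\right) e^{- \frac{19 \omega}{5}} (pole of order 2)
  F(ω) = -2πi·ΣRes = \frac{2 \pi \left(5 - 19 \omega\right) e^{- \frac{19 \omega}{5}}}{19}

Case ω < 0 (upper half-plane, counterclockwise contour ⇒ F(ω) = +2πi·ΣRes):
  Res_{z = \frac{19 i}{5}} g(z) = i \left(- \omega - \frac{5}{19}\right) e^{\frac{19 \omega}{5}} (pole of order 2)
  F(ω) = 2πi·ΣRes = \frac{2 \pi \left(19 \omega + 5\right) e^{\frac{19 \omega}{5}}}{19}

Both cases combine into a single formula in |ω|:

F(ω) = \frac{2 \pi \left(5 - 19 \left|{\omega}\right|\right) e^{- \frac{19 \left|{\omega}\right|}{5}}}{19}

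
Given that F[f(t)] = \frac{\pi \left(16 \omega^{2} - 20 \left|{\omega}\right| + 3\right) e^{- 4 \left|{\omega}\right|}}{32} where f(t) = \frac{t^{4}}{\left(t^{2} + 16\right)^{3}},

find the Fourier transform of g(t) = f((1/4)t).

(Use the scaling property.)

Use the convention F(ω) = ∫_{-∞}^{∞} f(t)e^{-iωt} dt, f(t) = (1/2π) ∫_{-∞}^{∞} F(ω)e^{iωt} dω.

F[g](ω) = \frac{\pi \left(256 \omega^{2} - 80 \left|{\omega}\right| + 3\right) e^{- 16 \left|{\omega}\right|}}{8}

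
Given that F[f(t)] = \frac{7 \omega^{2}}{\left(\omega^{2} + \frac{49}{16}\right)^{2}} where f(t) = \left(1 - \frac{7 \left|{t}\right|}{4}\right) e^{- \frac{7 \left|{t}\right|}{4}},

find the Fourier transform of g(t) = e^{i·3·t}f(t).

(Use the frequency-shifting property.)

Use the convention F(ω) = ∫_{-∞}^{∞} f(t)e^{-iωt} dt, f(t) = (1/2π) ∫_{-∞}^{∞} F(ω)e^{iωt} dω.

F[g](ω) = \frac{1792 \left(\omega - 3\right)^{2}}{\left(16 \left(\omega - 3\right)^{2} + 49\right)^{2}}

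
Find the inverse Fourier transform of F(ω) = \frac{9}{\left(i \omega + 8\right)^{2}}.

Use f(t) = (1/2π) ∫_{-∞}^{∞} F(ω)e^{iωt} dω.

f(t) = 9 t e^{- 8 t} u\left(t\right)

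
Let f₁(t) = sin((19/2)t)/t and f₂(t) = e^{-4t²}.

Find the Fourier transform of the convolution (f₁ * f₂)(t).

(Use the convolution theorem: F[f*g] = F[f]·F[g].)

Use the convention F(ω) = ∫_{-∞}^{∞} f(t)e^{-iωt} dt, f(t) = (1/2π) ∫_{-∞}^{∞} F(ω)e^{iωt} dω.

F[f₁*f₂](ω) = \begin{cases} \frac{\pi^{\frac{3}{2}} e^{- \frac{\omega^{2}}{16}}}{2} & \text{for}\: \omega > - \frac{19}{2} \wedge \omega < \frac{19}{2} \\0 & \text{otherwise} \end{cases}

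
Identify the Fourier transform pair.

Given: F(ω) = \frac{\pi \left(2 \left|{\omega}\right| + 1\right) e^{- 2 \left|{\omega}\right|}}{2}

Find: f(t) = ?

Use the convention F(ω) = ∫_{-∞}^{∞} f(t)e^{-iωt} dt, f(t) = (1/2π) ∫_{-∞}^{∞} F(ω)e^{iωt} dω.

f(t) = \frac{8}{\left(t^{2} + 4\right)^{2}}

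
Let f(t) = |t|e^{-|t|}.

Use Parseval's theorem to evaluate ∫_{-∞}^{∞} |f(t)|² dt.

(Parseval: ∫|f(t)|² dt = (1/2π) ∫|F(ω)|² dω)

∫|f(t)|² dt = \frac{1}{2}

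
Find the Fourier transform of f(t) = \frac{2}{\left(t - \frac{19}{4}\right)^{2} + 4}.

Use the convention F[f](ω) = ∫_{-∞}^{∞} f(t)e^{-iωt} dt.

F(ω) = \pi e^{- \frac{19 i \omega}{4} - 2 \left|{\omega}\right|}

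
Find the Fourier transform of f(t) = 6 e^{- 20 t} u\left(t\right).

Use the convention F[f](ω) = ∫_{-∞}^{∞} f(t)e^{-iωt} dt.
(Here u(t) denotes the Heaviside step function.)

F(ω) = \frac{6}{i \omega + 20}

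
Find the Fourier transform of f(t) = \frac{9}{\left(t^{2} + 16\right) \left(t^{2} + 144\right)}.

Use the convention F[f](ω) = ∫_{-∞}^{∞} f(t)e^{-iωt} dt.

F(ω) = \frac{3 \pi \left(3 e^{8 \left|{\omega}\right|} - 1\right) e^{- 12 \left|{\omega}\right|}}{512}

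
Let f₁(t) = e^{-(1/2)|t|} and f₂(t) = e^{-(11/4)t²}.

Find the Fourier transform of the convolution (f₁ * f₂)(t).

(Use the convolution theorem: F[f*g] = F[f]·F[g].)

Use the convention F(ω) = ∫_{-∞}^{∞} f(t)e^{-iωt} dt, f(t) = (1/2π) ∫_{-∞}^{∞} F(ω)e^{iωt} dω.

F[f₁*f₂](ω) = \frac{8 \sqrt{11} \sqrt{\pi} e^{- \frac{\omega^{2}}{11}}}{11 \left(4 \omega^{2} + 1\right)}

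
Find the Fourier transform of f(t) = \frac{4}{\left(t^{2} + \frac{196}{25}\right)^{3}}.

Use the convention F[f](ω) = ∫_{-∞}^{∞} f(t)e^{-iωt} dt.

F(ω) = \frac{125 \pi \left(196 \omega^{2} + 210 \left|{\omega}\right| + 75\right) e^{- \frac{14 \left|{\omega}\right|}{5}}}{1075648}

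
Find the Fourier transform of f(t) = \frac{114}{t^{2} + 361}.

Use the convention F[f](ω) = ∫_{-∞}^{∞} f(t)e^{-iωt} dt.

F(ω) = 6 \pi e^{- 19 \left|{\omega}\right|}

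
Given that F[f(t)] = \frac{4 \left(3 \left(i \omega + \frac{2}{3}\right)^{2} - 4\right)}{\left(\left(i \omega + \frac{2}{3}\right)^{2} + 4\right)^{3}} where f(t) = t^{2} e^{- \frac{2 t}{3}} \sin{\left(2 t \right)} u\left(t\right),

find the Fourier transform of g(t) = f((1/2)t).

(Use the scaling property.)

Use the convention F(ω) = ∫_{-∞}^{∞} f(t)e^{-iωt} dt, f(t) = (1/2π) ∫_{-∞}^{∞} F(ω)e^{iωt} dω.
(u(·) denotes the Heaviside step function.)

F[g](ω) = \frac{243 \left(\left(3 i \omega + 1\right)^{2} - 3\right)}{2 \left(\left(3 i \omega + 1\right)^{2} + 9\right)^{3}}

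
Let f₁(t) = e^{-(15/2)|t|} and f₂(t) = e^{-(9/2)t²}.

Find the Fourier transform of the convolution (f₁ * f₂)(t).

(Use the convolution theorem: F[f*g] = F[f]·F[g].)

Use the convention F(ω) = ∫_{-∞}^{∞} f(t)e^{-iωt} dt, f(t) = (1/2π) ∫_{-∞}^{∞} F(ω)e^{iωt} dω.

F[f₁*f₂](ω) = \frac{20 \sqrt{2} \sqrt{\pi} e^{- \frac{\omega^{2}}{18}}}{4 \omega^{2} + 225}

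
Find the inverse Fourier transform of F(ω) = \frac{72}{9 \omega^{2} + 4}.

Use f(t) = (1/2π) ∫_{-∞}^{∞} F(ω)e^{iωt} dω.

f(t) = 6 e^{- \frac{2 \left|{t}\right|}{3}}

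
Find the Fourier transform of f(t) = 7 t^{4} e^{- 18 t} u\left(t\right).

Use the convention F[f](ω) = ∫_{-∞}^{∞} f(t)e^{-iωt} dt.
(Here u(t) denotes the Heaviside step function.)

F(ω) = \frac{168}{\left(i \omega + 18\right)^{5}}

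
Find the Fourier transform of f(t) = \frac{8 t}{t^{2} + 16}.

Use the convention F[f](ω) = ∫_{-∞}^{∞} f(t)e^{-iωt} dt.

F(ω) = - 8 i \pi e^{- 4 \left|{\omega}\right|} \operatorname{sign}{\left(\omega \right)}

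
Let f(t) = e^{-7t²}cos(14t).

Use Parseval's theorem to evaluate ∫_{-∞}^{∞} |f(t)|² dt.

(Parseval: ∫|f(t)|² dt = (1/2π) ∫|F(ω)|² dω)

∫|f(t)|² dt = \frac{\sqrt{14} \sqrt{\pi} \left(1 + e^{14}\right)}{28 e^{14}}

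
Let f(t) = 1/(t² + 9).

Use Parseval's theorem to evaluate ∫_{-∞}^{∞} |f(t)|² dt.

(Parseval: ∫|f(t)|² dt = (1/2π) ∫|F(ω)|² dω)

∫|f(t)|² dt = \frac{\pi}{54}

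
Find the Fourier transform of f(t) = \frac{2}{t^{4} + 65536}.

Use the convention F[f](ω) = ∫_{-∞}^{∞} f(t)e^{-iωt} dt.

F(ω) = \frac{\pi e^{- 8 \sqrt{2} \left|{\omega}\right|} \sin{\left(8 \sqrt{2} \left|{\omega}\right| + \frac{\pi}{4} \right)}}{2048}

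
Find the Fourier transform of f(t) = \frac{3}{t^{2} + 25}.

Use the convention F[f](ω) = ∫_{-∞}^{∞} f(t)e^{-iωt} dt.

F(ω) = \frac{3 \pi e^{- 5 \left|{\omega}\right|}}{5}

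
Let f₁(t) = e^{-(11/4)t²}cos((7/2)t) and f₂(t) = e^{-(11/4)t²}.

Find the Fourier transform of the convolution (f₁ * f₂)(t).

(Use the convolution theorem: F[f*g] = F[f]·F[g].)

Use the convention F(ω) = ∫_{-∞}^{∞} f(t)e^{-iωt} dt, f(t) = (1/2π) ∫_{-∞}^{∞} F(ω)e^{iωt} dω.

F[f₁*f₂](ω) = \frac{2 \pi \left(e^{\frac{14 \omega}{11}} + 1\right) e^{- \frac{2 \omega^{2}}{11} - \frac{7 \omega}{11} - \frac{49}{44}}}{11}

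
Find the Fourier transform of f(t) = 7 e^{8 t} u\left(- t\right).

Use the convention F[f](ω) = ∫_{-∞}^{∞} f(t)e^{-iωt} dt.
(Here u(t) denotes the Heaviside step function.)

F(ω) = - \frac{7}{i \omega - 8}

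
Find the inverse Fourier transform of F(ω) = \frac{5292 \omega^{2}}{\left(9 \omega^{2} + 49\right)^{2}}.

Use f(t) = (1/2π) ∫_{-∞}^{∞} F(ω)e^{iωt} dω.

f(t) = 7 \left(1 - \frac{7 \left|{t}\right|}{3}\right) e^{- \frac{7 \left|{t}\right|}{3}}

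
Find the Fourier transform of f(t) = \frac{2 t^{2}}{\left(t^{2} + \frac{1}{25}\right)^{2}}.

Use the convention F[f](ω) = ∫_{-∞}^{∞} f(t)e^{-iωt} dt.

F(ω) = \pi \left(5 - \left|{\omega}\right|\right) e^{- \frac{\left|{\omega}\right|}{5}}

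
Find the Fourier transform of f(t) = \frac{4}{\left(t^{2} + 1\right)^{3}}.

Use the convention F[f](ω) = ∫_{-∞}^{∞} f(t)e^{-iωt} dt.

F(ω) = \frac{\pi \left(\omega^{2} + 3 \left|{\omega}\right| + 3\right) e^{- \left|{\omega}\right|}}{2}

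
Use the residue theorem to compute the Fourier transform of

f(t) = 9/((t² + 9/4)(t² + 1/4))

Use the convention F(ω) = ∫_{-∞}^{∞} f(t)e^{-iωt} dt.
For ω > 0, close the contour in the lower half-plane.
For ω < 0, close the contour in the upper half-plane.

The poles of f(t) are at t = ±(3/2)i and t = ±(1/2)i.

Let g(z) = f(z)e^{-iωz}; for large |z| the factor e^{-iωz} decays in the lower half-plane when ω > 0 and in the upper half-plane when ω < 0.

Case ω > 0 (lower half-plane, clockwise contour ⇒ F(ω) = -2πi·ΣRes):
  Res_{z = - \frac{3 i}{2}} g(z) = - \frac{3 i e^{- \frac{3 \omega}{2}}}{2}
  Res_{z = - \frac{i}{2}} g(z) = \frac{9 i e^{- \frac{\omega}{2}}}{2}
  F(ω) = -2πi·ΣRes = 3 \pi \left(3 e^{\omega} - 1\right) e^{- \frac{3 \omega}{2}}

Case ω < 0 (upper half-plane, counterclockwise contour ⇒ F(ω) = +2πi·ΣRes):
  Res_{z = \frac{3 i}{2}} g(z) = \frac{3 i e^{\frac{3 \omega}{2}}}{2}
  Res_{z = \frac{i}{2}} g(z) = - \frac{9 i e^{\frac{\omega}{2}}}{2}
  F(ω) = 2πi·ΣRes = 3 \pi \left(3 - e^{\omega}\right) e^{\frac{\omega}{2}}

Both cases combine into a single formula in |ω|:

F(ω) = 3 \pi \left(3 e^{\left|{\omega}\right|} - 1\right) e^{- \frac{3 \left|{\omega}\right|}{2}}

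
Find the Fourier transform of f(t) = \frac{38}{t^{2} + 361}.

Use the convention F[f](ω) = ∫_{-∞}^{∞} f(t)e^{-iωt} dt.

F(ω) = 2 \pi e^{- 19 \left|{\omega}\right|}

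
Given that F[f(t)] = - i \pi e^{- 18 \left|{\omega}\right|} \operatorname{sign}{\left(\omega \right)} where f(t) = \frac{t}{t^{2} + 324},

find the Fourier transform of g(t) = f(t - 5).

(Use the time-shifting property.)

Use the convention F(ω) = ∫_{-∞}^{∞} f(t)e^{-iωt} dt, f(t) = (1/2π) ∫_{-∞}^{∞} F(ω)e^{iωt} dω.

F[g](ω) = - i \pi e^{- 5 i \omega} e^{- 18 \left|{\omega}\right|} \operatorname{sign}{\left(\omega \right)}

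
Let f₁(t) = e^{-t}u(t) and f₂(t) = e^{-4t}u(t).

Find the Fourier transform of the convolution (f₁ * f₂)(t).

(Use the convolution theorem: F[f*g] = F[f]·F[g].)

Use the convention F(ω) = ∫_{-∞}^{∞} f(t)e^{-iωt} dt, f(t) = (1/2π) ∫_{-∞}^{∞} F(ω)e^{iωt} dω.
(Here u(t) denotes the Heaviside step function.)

F[f₁*f₂](ω) = \frac{1}{\left(i \omega + 1\right) \left(i \omega + 4\right)}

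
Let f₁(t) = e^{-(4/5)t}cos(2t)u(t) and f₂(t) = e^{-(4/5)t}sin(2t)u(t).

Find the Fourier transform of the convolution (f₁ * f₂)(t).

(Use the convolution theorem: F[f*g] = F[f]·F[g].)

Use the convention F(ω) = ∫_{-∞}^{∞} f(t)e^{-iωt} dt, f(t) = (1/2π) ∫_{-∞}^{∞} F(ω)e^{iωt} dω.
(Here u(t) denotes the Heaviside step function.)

F[f₁*f₂](ω) = \frac{250 \left(5 i \omega + 4\right)}{\left(\left(5 i \omega + 4\right)^{2} + 100\right)^{2}}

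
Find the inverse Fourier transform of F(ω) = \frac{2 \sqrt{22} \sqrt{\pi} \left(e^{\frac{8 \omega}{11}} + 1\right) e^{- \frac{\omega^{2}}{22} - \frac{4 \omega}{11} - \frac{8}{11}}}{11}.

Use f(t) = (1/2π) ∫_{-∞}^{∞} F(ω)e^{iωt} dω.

f(t) = 4 e^{- \frac{11 t^{2}}{2}} \cos{\left(4 t \right)}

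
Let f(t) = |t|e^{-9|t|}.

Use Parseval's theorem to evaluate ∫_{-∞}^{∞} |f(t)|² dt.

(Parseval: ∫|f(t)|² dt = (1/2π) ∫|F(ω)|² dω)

∫|f(t)|² dt = \frac{1}{1458}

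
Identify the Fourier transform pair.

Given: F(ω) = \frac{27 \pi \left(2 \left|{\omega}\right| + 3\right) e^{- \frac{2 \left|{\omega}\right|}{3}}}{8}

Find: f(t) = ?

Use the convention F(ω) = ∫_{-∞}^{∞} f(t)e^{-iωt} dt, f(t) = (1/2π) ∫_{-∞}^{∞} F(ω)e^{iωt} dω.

f(t) = \frac{6}{\left(t^{2} + \frac{4}{9}\right)^{2}}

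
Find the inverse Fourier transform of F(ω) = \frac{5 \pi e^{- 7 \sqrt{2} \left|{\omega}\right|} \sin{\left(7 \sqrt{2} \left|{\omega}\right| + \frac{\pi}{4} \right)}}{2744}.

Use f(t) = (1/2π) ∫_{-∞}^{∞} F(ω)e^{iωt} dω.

f(t) = \frac{5}{t^{4} + 38416}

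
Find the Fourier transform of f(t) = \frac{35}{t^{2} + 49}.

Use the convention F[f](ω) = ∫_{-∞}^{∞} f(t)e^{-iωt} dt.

F(ω) = 5 \pi e^{- 7 \left|{\omega}\right|}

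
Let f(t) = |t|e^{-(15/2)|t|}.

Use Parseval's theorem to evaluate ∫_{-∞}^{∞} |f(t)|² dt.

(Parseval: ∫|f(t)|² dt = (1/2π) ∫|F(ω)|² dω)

∫|f(t)|² dt = \frac{4}{3375}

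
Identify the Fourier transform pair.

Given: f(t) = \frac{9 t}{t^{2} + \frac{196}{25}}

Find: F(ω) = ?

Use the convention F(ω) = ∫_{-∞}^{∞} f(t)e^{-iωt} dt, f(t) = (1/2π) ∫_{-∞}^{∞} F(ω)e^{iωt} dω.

F(ω) = - 9 i \pi e^{- \frac{14 \left|{\omega}\right|}{5}} \operatorname{sign}{\left(\omega \right)}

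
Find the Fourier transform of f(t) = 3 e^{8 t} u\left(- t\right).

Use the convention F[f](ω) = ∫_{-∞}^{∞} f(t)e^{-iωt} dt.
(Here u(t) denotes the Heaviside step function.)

F(ω) = - \frac{3}{i \omega - 8}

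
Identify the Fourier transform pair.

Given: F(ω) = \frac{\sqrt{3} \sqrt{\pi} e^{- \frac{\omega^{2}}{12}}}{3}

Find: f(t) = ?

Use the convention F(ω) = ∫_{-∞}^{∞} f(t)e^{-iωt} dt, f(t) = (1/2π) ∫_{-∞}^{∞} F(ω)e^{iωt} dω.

f(t) = e^{- 3 t^{2}}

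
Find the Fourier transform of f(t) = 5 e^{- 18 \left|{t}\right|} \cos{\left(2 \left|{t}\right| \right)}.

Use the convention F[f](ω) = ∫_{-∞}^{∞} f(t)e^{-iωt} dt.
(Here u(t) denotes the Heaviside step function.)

F(ω) = \frac{180 \left(\omega^{2} + 328\right)}{\omega^{4} + 640 \omega^{2} + 107584}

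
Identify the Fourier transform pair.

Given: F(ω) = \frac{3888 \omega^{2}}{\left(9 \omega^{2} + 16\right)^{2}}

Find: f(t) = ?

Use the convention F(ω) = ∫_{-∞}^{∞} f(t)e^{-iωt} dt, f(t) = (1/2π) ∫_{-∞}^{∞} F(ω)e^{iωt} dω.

f(t) = 9 \left(1 - \frac{4 \left|{t}\right|}{3}\right) e^{- \frac{4 \left|{t}\right|}{3}}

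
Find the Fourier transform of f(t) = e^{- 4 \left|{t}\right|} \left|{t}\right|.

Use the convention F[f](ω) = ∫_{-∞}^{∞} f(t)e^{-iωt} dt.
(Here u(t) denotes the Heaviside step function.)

F(ω) = \frac{2 \left(16 - \omega^{2}\right)}{\left(\omega^{2} + 16\right)^{2}}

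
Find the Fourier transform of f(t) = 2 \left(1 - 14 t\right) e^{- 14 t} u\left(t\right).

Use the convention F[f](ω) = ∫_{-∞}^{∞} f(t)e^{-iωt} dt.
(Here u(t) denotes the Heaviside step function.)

F(ω) = \frac{2 i \omega}{- \omega^{2} + 28 i \omega + 196}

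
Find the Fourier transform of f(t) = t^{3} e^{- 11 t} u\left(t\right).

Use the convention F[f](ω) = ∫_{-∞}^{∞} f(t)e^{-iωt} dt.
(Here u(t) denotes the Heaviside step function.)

F(ω) = \frac{6}{\left(i \omega + 11\right)^{4}}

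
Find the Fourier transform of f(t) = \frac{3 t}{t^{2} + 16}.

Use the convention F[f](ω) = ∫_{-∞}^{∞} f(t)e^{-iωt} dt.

F(ω) = - 3 i \pi e^{- 4 \left|{\omega}\right|} \operatorname{sign}{\left(\omega \right)}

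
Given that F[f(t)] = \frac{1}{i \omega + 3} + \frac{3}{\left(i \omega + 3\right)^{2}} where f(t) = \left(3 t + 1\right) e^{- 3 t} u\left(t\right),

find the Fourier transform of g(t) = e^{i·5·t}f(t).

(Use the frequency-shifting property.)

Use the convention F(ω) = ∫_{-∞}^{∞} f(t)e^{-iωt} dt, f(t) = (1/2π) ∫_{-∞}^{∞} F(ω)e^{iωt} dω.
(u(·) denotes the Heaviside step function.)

F[g](ω) = \frac{3 i \left(\omega - 5\right) + \left(i \left(\omega - 5\right) + 3\right)^{2} + 9}{\left(i \left(\omega - 5\right) + 3\right)^{3}}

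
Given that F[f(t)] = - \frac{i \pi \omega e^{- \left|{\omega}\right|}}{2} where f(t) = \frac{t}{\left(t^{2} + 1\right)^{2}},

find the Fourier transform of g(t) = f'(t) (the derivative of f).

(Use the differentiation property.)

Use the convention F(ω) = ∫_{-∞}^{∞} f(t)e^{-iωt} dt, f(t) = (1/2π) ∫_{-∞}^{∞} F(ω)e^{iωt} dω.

F[g](ω) = \frac{\pi \omega^{2} e^{- \left|{\omega}\right|}}{2}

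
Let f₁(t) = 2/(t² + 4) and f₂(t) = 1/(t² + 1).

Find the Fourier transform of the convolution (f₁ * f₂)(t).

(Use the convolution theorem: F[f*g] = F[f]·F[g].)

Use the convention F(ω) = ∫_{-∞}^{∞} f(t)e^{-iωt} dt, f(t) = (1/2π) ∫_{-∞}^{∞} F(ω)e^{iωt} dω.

F[f₁*f₂](ω) = \pi^{2} e^{- 3 \left|{\omega}\right|}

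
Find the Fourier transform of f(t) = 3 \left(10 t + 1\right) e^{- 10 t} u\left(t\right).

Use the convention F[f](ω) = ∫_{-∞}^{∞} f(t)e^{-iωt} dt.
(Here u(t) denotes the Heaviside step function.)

F(ω) = \frac{3 \left(- i \omega - 20\right)}{\omega^{2} - 20 i \omega - 100}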